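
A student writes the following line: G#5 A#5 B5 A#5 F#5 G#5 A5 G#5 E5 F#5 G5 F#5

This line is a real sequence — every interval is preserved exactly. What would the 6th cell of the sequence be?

Bb4 C5 Db5 C5

Unit = 4 notes; the statements start on G#5, F#5, E5, moving down a 2nd each time.
Carrying on: D5 → C5 → Bb4.
Statement 6 starts on Bb4 and keeps the same exact contour: Bb4 C5 Db5 C5.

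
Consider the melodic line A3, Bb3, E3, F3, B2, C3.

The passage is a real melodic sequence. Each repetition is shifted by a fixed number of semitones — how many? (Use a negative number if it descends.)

The 2-note cells begin on A3, E3, B2 — each down a 4th from the last.
A3 to E3 spans -5 semitones.

-5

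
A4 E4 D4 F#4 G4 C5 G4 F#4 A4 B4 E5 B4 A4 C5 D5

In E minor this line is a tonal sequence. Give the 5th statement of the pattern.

With a 5-note motive the entries are A4, C5, E5, each up a 3rd from the previous.
Carrying on: G5 → B5.
Statement 5 starts on B5 and keeps the same diatonic contour: B5 F#5 E5 G5 A5.

B5 F#5 E5 G5 A5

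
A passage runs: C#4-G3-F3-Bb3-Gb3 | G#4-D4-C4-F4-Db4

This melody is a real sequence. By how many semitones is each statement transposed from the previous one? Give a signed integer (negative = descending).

7

With a 5-note motive the entries are C#4, G#4, each up a 5th from the previous.
Counting half-steps from C#4 to G#4: 7.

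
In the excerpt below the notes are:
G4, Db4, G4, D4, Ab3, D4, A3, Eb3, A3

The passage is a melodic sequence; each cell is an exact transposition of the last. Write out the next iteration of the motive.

E3 Bb2 E3

With a 3-note motive the entries are G4, D4, A3, each down a 4th from the previous.
So cell 4 is E3 Bb2 E3.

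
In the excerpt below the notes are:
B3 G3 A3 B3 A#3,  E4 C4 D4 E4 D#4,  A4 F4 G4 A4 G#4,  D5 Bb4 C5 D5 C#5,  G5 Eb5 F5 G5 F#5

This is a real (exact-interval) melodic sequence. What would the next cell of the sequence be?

Taking 5-note groups, the heads are B3, E4, A4, D5, G5: the pattern moves up a 4th.
From C6 the exact shape gives C6 Ab5 Bb5 C6 B5.

C6 Ab5 Bb5 C6 B5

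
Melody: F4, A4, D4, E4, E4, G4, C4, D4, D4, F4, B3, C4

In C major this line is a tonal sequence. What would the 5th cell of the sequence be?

B3 D4 G3 A3

Unit = 4 notes; the statements start on F4, E4, D4, moving down a 2nd each time.
Continuing the starts: C4 → B3.
So cell 5 is B3 D4 G3 A3.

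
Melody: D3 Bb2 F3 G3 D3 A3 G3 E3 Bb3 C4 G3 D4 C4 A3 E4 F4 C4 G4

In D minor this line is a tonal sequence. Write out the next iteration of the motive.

F4 D4 A4 Bb4 F4 C5

The 6-note cells begin on D3, G3, C4 — each up a 4th from the last.
Statement 4 starts on F4 and keeps the same diatonic contour: F4 D4 A4 Bb4 F4 C5.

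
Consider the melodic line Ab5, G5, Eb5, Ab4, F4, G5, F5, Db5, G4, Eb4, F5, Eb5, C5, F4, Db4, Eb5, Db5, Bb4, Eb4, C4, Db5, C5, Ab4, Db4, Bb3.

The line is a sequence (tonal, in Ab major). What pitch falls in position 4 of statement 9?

G3

The unit is 5 notes. Position-4 pitches of the 5 shown cells: Ab4, G4, F4, Eb4, Db4.
Carrying that down a 2nd forward: C4 → Bb3 → Ab3 → G3.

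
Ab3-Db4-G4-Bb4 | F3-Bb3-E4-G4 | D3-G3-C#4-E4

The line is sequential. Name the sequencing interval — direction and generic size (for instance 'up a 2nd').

down a 3rd

The 4-note cells begin on Ab3, F3, D3 — each down a 3rd from the last.
From Ab3 to F3: down a 3rd.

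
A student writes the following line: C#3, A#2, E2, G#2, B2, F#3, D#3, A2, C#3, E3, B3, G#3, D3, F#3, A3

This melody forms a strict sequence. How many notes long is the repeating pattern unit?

15 notes total. Splitting into 3 groups of 5:
C#3 A#2 E2 G#2 B2 | F#3 D#3 A2 C#3 E3 | B3 G#3 D3 F#3 A3
Each cell is the previous one up a 4th — so the unit is 5 notes.

5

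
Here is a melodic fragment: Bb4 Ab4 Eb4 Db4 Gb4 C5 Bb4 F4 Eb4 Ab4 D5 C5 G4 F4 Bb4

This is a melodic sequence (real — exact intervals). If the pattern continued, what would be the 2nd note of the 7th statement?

G#5

The unit is 5 notes. Position-2 pitches of the 3 shown cells: Ab4, Bb4, C5.
Extending up a 2nd: D5 → E5 → F#5 → G#5.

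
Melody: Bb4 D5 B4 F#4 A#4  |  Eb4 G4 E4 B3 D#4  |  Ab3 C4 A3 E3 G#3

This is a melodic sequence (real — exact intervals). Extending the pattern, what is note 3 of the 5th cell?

G2

Grouping in 5s, the 3rd note of each cell is B4, E4, A3.
Each moves down a 5th. Continuing: D3 → G2.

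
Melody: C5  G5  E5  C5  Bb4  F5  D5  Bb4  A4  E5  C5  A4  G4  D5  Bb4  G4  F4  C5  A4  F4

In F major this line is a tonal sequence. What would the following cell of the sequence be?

Taking 4-note groups, the heads are C5, Bb4, A4, G4, F4: the pattern moves down a 2nd.
So cell 6 is E4 Bb4 G4 E4.

E4 Bb4 G4 E4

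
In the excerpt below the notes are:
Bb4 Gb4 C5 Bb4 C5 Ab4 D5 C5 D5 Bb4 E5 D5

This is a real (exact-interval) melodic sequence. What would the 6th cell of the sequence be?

Taking 4-note groups, the heads are Bb4, C5, D5: the pattern moves up a 2nd.
Continuing the starts: E5 → F#5 → G#5.
So cell 6 is G#5 E5 A#5 G#5.

G#5 E5 A#5 G#5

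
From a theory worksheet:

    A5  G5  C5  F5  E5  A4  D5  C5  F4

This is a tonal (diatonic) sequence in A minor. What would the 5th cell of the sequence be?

G4 F4 B3

The 3-note cells begin on A5, F5, D5 — each down a 3rd from the last.
Carrying on: B4 → G4.
So cell 5 is G4 F4 B3.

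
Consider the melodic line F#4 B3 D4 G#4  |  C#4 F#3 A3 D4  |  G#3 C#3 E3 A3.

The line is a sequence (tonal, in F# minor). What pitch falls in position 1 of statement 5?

The unit is 4 notes. Position-1 pitches of the 3 shown cells: F#4, C#4, G#3.
Each moves down a 4th. Continuing: D3 → A2.

A2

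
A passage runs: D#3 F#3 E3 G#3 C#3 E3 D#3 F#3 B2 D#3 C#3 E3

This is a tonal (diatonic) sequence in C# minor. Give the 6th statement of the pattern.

Unit = 4 notes; the statements start on D#3, C#3, B2, moving down a 2nd each time.
Extending down a 2nd: A2 → G#2 → F#2.
From F#2 the diatonic shape gives F#2 A2 G#2 B2.

F#2 A2 G#2 B2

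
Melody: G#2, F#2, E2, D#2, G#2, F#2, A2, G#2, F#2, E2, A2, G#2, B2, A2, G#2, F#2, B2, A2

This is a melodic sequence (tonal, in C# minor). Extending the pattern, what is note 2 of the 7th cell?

Grouping in 6s, the 2nd note of each cell is F#2, G#2, A2.
Each moves up a 2nd. Continuing: B2 → C#3 → D#3 → E3.

E3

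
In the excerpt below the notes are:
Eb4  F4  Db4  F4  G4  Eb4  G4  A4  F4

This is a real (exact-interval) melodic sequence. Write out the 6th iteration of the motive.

With a 3-note motive the entries are Eb4, F4, G4, each up a 2nd from the previous.
Carrying on: A4 → B4 → C#5.
From C#5 the exact shape gives C#5 D#5 B4.

C#5 D#5 B4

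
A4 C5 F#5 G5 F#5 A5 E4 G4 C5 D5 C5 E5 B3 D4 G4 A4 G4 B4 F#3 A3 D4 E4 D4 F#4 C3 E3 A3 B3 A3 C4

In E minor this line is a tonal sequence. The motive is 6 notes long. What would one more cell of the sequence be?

Unit = 6 notes; the statements start on A4, E4, B3, F#3, C3, moving down a 4th each time.
From G2 the diatonic shape gives G2 B2 E3 F#3 E3 G3.

G2 B2 E3 F#3 E3 G3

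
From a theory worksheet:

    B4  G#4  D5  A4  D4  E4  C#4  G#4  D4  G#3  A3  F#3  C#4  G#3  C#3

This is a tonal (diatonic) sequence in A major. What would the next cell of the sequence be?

With a 5-note motive the entries are B4, E4, A3, each down a 5th from the previous.
From D3 the diatonic shape gives D3 B2 F#3 C#3 F#2.

D3 B2 F#3 C#3 F#2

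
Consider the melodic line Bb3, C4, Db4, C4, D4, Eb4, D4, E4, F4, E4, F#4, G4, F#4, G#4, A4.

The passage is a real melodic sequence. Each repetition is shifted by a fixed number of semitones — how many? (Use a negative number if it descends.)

2

Unit = 3 notes; the statements start on Bb3, C4, D4, E4, F#4, moving up a 2nd each time.
Bb3 to C4 spans +2 semitones.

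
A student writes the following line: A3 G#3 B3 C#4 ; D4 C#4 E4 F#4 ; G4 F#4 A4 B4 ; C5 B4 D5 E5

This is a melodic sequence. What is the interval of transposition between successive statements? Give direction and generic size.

With a 4-note motive the entries are A3, D4, G4, C5, each up a 4th from the previous.
From A3 to D4: up a 4th.

up a 4th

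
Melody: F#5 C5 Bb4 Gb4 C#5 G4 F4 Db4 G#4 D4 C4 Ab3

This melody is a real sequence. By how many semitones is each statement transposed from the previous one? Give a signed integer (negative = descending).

Taking 4-note groups, the heads are F#5, C#5, G#4: the pattern moves down a 4th.
F#5 to C#5 spans -5 semitones.

-5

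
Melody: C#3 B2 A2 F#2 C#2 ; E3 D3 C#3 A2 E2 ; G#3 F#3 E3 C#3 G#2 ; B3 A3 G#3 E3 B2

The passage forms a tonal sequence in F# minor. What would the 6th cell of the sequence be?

Unit = 5 notes; the statements start on C#3, E3, G#3, B3, moving up a 3rd each time.
Continuing the starts: D4 → F#4.
Statement 6 starts on F#4 and keeps the same diatonic contour: F#4 E4 D4 B3 F#3.

F#4 E4 D4 B3 F#3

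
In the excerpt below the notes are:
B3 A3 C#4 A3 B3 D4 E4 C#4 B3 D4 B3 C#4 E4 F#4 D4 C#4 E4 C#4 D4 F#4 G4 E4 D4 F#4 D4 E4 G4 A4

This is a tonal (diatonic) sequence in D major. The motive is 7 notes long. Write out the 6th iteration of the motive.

Unit = 7 notes; the statements start on B3, C#4, D4, E4, moving up a 2nd each time.
Carrying on: F#4 → G4.
Statement 6 starts on G4 and keeps the same diatonic contour: G4 F#4 A4 F#4 G4 B4 C#5.

G4 F#4 A4 F#4 G4 B4 C#5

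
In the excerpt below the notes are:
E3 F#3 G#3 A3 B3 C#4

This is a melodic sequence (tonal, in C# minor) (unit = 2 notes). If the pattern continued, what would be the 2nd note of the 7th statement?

D#5

Grouping in 2s, the 2nd note of each cell is F#3, A3, C#4.
Carrying that up a 3rd forward: E4 → G#4 → B4 → D#5.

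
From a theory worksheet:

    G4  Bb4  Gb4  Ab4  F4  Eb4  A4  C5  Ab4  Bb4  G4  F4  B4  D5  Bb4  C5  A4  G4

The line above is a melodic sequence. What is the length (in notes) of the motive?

6

18 notes total. Splitting into 3 groups of 6:
G4 Bb4 Gb4 Ab4 F4 Eb4 | A4 C5 Ab4 Bb4 G4 F4 | B4 D5 Bb4 C5 A4 G4
That's a consistent up a 2nd shift per cell, and no other grouping gives one.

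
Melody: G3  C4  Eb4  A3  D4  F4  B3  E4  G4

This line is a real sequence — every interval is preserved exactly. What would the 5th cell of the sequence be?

Unit = 3 notes; the statements start on G3, A3, B3, moving up a 2nd each time.
Extending up a 2nd: C#4 → D#4.
Statement 5 starts on D#4 and keeps the same exact contour: D#4 G#4 B4.

D#4 G#4 B4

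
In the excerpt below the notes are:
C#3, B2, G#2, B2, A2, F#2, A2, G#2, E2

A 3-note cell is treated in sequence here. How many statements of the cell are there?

3

9 notes in groups of 3 gives 9/3 = 3 statements.
Starts: C#3, B2, A2 — each down a 2nd.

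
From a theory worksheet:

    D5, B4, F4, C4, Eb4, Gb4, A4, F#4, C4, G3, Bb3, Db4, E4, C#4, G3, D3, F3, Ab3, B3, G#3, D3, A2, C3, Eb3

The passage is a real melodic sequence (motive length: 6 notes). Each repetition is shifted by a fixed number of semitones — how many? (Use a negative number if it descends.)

Unit = 6 notes; the statements start on D5, A4, E4, B3, moving down a 4th each time.
Counting half-steps from D5 to A4: -5.

-5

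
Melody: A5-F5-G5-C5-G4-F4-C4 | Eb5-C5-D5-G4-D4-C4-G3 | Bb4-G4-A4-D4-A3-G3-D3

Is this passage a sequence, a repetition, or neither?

Each 7-note cell is the previous one transposed down a 4th.

sequence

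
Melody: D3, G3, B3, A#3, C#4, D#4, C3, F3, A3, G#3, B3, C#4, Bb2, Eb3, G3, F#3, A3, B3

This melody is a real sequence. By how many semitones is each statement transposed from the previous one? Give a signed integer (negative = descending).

-2

The 6-note cells begin on D3, C3, Bb2 — each down a 2nd from the last.
D3→C3 is 48 − 50 = -2 semitones.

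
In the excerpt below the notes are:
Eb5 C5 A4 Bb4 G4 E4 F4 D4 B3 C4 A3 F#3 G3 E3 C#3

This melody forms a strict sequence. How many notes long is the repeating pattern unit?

3

There are 15 notes; a 3-note unit gives 5 cells:
Eb5 C5 A4 | Bb4 G4 E4 | F4 D4 B3 | C4 A3 F#3 | G3 E3 C#3
Every group is a transposition down a 4th of the one before; no shorter unit works.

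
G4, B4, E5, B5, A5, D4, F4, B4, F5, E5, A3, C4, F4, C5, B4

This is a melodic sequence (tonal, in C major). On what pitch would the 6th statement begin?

F2

The 5-note cells begin on G4, D4, A3 — each down a 4th from the last.
Continuing: E3 → B2 → F2. Statement 6 starts on F2.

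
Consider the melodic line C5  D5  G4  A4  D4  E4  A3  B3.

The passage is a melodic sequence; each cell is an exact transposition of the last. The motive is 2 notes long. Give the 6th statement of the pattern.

Taking 2-note groups, the heads are C5, G4, D4, A3: the pattern moves down a 4th.
Carrying on: E3 → B2.
From B2 the exact shape gives B2 C#3.

B2 C#3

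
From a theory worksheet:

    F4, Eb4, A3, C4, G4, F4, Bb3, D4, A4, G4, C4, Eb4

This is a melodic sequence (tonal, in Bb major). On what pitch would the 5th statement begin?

C5

Taking 4-note groups, the heads are F4, G4, A4: the pattern moves up a 2nd.
Extending the heads up a 2nd: Bb4 → C5.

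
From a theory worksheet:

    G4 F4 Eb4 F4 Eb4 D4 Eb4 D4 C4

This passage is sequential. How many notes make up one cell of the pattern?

9 notes total. Splitting into 3 groups of 3:
G4 F4 Eb4 | F4 Eb4 D4 | Eb4 D4 C4
Each cell is the previous one down a 2nd — so the unit is 3 notes.

3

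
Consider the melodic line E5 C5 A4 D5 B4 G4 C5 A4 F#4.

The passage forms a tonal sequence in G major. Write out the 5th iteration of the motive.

A4 F#4 D4

The 3-note cells begin on E5, D5, C5 — each down a 2nd from the last.
Carrying on: B4 → A4.
Statement 5 starts on A4 and keeps the same diatonic contour: A4 F#4 D4.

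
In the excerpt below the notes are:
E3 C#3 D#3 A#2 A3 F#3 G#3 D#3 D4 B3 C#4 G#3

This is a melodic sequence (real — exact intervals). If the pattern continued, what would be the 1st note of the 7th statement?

Bb5

The unit is 4 notes. Position-1 pitches of the 3 shown cells: E3, A3, D4.
Each moves up a 4th. Continuing: G4 → C5 → F5 → Bb5.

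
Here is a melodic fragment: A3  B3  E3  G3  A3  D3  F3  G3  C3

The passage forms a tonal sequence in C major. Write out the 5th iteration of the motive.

D3 E3 A2

Taking 3-note groups, the heads are A3, G3, F3: the pattern moves down a 2nd.
Continuing the starts: E3 → D3.
From D3 the diatonic shape gives D3 E3 A2.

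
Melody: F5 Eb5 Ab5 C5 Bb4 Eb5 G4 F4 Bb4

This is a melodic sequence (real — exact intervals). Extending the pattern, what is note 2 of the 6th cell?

Grouping in 3s, the 2nd note of each cell is Eb5, Bb4, F4.
Extending down a 4th: C4 → G3 → D3.

D3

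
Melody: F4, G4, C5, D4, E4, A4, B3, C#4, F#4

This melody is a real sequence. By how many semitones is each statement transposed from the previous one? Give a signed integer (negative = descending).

-3

With a 3-note motive the entries are F4, D4, B3, each down a 3rd from the previous.
Counting half-steps from F4 to D4: -3.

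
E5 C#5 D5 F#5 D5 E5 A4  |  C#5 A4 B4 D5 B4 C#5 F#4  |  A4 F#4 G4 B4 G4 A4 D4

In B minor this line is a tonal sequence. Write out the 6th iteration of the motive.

B3 G3 A3 C#4 A3 B3 E3

Taking 7-note groups, the heads are E5, C#5, A4: the pattern moves down a 3rd.
Extending down a 3rd: F#4 → D4 → B3.
So cell 6 is B3 G3 A3 C#4 A3 B3 E3.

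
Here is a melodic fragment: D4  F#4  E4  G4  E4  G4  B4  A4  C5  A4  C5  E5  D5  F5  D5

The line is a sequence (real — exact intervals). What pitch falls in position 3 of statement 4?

With 5-note cells, note 3 of each statement runs E4, A4, D5.
From D5, up a 4th gives G5.

G5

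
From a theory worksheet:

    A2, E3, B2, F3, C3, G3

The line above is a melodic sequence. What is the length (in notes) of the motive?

2

There are 6 notes; a 2-note unit gives 3 cells:
A2 E3 | B2 F3 | C3 G3
Each cell is the previous one up a 2nd — so the unit is 2 notes.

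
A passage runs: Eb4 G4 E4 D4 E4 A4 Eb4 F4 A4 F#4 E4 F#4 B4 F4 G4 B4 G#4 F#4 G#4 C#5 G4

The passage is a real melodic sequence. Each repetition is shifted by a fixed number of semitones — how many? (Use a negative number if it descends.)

2

Unit = 7 notes; the statements start on Eb4, F4, G4, moving up a 2nd each time.
Counting half-steps from Eb4 to F4: 2.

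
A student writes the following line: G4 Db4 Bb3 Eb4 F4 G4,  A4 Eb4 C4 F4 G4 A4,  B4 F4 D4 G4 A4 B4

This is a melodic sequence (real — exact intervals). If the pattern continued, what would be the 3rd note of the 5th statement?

With 6-note cells, note 3 of each statement runs Bb3, C4, D4.
Extending up a 2nd: E4 → F#4.

F#4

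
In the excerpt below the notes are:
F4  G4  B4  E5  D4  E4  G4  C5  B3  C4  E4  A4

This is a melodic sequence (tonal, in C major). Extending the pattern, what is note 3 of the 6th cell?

With 4-note cells, note 3 of each statement runs B4, G4, E4.
Extending down a 3rd: C4 → A3 → F3.

F3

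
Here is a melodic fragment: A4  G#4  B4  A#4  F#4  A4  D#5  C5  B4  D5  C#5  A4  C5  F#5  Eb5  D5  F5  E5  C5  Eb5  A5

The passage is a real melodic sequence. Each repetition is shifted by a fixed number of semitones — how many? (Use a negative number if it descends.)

Unit = 7 notes; the statements start on A4, C5, Eb5, moving up a 3rd each time.
Counting half-steps from A4 to C5: 3.

3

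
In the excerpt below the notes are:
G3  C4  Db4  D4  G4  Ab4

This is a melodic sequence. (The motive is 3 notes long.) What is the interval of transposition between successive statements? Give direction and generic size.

The 3-note cells begin on G3, D4 — each up a 5th from the last.
From G3 to D4: up a 5th.

up a 5th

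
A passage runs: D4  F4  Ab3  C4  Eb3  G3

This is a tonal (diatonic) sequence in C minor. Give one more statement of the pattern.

Taking 2-note groups, the heads are D4, Ab3, Eb3: the pattern moves down a 4th.
Statement 4 starts on Bb2 and keeps the same diatonic contour: Bb2 D3.

Bb2 D3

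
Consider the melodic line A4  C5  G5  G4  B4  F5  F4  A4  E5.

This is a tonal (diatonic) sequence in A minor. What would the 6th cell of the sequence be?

C4 E4 B4

The 3-note cells begin on A4, G4, F4 — each down a 2nd from the last.
Continuing the starts: E4 → D4 → C4.
Statement 6 starts on C4 and keeps the same diatonic contour: C4 E4 B4.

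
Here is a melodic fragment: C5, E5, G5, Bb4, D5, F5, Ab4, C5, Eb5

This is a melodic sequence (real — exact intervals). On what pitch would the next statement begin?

Taking 3-note groups, the heads are C5, Bb4, Ab4: the pattern moves down a 2nd.
The next head, down a 2nd from Ab4, is Gb4.

Gb4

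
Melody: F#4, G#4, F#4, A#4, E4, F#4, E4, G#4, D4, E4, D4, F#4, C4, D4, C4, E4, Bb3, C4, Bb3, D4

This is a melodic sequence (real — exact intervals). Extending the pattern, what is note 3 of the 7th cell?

Gb3

With 4-note cells, note 3 of each statement runs F#4, E4, D4, C4, Bb3.
Carrying that down a 2nd forward: Ab3 → Gb3.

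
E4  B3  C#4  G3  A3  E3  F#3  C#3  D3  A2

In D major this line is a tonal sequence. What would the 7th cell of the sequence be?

Unit = 2 notes; the statements start on E4, C#4, A3, F#3, D3, moving down a 3rd each time.
Carrying on: B2 → G2.
So cell 7 is G2 D2.

G2 D2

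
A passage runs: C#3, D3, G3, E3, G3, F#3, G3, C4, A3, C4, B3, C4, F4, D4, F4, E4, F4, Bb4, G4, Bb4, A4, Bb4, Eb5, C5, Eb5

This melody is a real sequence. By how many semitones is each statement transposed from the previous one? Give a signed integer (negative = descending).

5

Taking 5-note groups, the heads are C#3, F#3, B3, E4, A4: the pattern moves up a 4th.
Counting half-steps from C#3 to F#3: 5.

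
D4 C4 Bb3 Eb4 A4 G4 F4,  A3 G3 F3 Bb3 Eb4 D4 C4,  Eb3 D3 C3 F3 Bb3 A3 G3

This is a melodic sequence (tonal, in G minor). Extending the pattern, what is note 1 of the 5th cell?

F2

Grouping in 7s, the 1st note of each cell is D4, A3, Eb3.
Carrying that down a 4th forward: Bb2 → F2.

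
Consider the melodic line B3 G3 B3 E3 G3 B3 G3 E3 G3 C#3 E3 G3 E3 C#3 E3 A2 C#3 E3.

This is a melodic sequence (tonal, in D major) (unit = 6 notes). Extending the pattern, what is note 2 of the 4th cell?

A2

With 6-note cells, note 2 of each statement runs G3, E3, C#3.
Each moves down a 3rd; the next is A2.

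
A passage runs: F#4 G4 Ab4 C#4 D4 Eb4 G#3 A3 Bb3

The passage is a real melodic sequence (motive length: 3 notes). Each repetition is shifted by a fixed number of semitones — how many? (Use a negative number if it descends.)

The 3-note cells begin on F#4, C#4, G#3 — each down a 4th from the last.
F#4 to C#4 spans -5 semitones.

-5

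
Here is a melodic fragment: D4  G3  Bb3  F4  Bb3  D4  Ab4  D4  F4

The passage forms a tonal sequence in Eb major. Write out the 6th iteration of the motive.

G5 C5 Eb5

With a 3-note motive the entries are D4, F4, Ab4, each up a 3rd from the previous.
Carrying on: C5 → Eb5 → G5.
From G5 the diatonic shape gives G5 C5 Eb5.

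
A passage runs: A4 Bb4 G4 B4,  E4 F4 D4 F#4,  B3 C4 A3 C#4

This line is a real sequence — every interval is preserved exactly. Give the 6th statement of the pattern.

G#2 A2 F#2 A#2

With a 4-note motive the entries are A4, E4, B3, each down a 4th from the previous.
Carrying on: F#3 → C#3 → G#2.
From G#2 the exact shape gives G#2 A2 F#2 A#2.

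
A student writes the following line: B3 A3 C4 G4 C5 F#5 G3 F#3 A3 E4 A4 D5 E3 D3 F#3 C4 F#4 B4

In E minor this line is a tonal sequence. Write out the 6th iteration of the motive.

F#2 E2 G2 D3 G3 C4

Unit = 6 notes; the statements start on B3, G3, E3, moving down a 3rd each time.
Carrying on: C3 → A2 → F#2.
So cell 6 is F#2 E2 G2 D3 G3 C4.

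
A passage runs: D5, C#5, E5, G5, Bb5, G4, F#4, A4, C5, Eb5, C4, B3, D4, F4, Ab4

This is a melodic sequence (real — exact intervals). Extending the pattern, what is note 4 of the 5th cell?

Eb3

The unit is 5 notes. Position-4 pitches of the 3 shown cells: G5, C5, F4.
Extending down a 5th: Bb3 → Eb3.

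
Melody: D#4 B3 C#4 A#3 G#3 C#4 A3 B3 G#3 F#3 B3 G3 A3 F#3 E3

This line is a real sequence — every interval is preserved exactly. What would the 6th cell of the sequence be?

F3 Db3 Eb3 C3 Bb2

Unit = 5 notes; the statements start on D#4, C#4, B3, moving down a 2nd each time.
Carrying on: A3 → G3 → F3.
So cell 6 is F3 Db3 Eb3 C3 Bb2.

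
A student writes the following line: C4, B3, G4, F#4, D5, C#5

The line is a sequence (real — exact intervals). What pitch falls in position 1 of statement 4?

Grouping in 2s, the 1st note of each cell is C4, G4, D5.
From D5, up a 5th gives A5.

A5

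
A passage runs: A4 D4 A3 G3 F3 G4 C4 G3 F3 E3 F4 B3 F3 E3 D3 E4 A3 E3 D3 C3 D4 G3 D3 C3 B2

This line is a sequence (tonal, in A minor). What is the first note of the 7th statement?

Taking 5-note groups, the heads are A4, G4, F4, E4, D4: the pattern moves down a 2nd.
Extending the heads down a 2nd: C4 → B3.

B3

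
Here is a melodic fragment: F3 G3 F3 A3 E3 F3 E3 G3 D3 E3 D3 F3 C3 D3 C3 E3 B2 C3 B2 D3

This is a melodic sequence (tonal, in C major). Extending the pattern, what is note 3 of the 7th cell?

G2

With 4-note cells, note 3 of each statement runs F3, E3, D3, C3, B2.
Carrying that down a 2nd forward: A2 → G2.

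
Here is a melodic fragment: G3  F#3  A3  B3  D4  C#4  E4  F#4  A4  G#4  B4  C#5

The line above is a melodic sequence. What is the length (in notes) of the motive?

4

There are 12 notes; a 4-note unit gives 3 cells:
G3 F#3 A3 B3 | D4 C#4 E4 F#4 | A4 G#4 B4 C#5
Every group is a transposition up a 5th of the one before; no shorter unit works.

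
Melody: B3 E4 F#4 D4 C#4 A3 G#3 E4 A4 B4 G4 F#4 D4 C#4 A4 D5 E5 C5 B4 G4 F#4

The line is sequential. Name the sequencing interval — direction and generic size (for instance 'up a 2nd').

up a 4th

Unit = 7 notes; the statements start on B3, E4, A4, moving up a 4th each time.
From B3 to E4: up a 4th.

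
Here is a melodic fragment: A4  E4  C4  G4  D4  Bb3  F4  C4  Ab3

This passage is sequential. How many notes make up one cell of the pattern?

3

There are 9 notes; a 3-note unit gives 3 cells:
A4 E4 C4 | G4 D4 Bb3 | F4 C4 Ab3
That's a consistent down a 2nd shift per cell, and no other grouping gives one.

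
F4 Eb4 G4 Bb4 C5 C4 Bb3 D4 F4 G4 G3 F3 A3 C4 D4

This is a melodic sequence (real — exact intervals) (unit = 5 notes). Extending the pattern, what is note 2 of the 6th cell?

D2

The unit is 5 notes. Position-2 pitches of the 3 shown cells: Eb4, Bb3, F3.
Carrying that down a 4th forward: C3 → G2 → D2.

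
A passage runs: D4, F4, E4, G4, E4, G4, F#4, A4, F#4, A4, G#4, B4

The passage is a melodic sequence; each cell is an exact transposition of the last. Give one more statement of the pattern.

With a 4-note motive the entries are D4, E4, F#4, each up a 2nd from the previous.
So cell 4 is G#4 B4 A#4 C#5.

G#4 B4 A#4 C#5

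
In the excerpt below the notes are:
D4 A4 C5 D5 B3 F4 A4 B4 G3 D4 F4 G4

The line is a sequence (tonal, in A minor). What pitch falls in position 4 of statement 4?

The unit is 4 notes. Position-4 pitches of the 3 shown cells: D5, B4, G4.
One more down a 3rd gives E4.

E4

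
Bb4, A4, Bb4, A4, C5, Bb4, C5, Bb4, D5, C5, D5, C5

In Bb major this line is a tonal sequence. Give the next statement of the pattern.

Eb5 D5 Eb5 D5

With a 4-note motive the entries are Bb4, C5, D5, each up a 2nd from the previous.
From Eb5 the diatonic shape gives Eb5 D5 Eb5 D5.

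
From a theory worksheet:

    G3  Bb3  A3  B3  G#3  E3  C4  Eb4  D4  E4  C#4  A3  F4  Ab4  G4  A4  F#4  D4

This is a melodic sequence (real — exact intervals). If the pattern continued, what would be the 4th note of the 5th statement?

G5

Grouping in 6s, the 4th note of each cell is B3, E4, A4.
Extending up a 4th: D5 → G5.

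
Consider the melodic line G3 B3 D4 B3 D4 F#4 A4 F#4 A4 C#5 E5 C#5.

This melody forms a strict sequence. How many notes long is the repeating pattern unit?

12 notes total. Splitting into 3 groups of 4:
G3 B3 D4 B3 | D4 F#4 A4 F#4 | A4 C#5 E5 C#5
Every group is a transposition up a 5th of the one before; no shorter unit works.

4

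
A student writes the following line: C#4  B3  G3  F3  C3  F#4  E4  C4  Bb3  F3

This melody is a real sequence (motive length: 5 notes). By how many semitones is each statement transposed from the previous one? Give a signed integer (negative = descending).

The 5-note cells begin on C#4, F#4 — each up a 4th from the last.
C#4→F#4 is 66 − 61 = 5 semitones.

5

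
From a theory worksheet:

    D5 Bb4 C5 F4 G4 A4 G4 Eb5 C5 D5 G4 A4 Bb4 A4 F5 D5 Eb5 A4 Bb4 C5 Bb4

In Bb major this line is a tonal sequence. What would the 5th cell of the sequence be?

A5 F5 G5 C5 D5 Eb5 D5

The 7-note cells begin on D5, Eb5, F5 — each up a 2nd from the last.
Carrying on: G5 → A5.
Statement 5 starts on A5 and keeps the same diatonic contour: A5 F5 G5 C5 D5 Eb5 D5.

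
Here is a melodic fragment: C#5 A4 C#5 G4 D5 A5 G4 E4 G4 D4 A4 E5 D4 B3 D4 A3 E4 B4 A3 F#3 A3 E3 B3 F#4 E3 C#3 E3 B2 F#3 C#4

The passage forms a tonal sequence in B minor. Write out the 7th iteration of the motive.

F#2 D2 F#2 C#2 G2 D3

With a 6-note motive the entries are C#5, G4, D4, A3, E3, each down a 4th from the previous.
Carrying on: B2 → F#2.
From F#2 the diatonic shape gives F#2 D2 F#2 C#2 G2 D3.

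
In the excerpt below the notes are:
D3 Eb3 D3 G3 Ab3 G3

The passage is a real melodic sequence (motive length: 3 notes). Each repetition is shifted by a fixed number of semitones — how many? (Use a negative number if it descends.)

5

The 3-note cells begin on D3, G3 — each up a 4th from the last.
D3 to G3 spans +5 semitones.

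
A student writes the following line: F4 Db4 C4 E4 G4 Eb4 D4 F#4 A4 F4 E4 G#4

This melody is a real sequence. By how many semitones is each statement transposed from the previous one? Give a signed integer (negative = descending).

With a 4-note motive the entries are F4, G4, A4, each up a 2nd from the previous.
F4 to G4 spans +2 semitones.

2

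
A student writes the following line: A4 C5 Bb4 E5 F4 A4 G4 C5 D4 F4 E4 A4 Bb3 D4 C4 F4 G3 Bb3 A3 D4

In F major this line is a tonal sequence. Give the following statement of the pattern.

The 4-note cells begin on A4, F4, D4, Bb3, G3 — each down a 3rd from the last.
From E3 the diatonic shape gives E3 G3 F3 Bb3.

E3 G3 F3 Bb3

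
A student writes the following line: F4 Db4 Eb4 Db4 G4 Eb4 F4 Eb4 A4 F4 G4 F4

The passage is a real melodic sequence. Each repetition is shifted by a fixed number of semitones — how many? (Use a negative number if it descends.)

Taking 4-note groups, the heads are F4, G4, A4: the pattern moves up a 2nd.
F4 to G4 spans +2 semitones.

2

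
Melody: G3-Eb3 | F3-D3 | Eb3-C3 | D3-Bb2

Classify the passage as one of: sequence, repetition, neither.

Each 2-note cell is the previous one transposed down a 2nd.

sequence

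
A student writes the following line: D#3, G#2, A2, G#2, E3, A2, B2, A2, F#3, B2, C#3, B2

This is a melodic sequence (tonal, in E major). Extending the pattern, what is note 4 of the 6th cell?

With 4-note cells, note 4 of each statement runs G#2, A2, B2.
Each moves up a 2nd. Continuing: C#3 → D#3 → E3.

E3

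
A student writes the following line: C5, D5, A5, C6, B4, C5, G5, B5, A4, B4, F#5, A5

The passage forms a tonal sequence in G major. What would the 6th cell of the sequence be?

Unit = 4 notes; the statements start on C5, B4, A4, moving down a 2nd each time.
Continuing the starts: G4 → F#4 → E4.
From E4 the diatonic shape gives E4 F#4 C5 E5.

E4 F#4 C5 E5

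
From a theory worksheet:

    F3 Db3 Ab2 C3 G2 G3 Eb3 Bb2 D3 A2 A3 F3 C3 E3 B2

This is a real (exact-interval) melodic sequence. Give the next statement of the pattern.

Unit = 5 notes; the statements start on F3, G3, A3, moving up a 2nd each time.
So cell 4 is B3 G3 D3 F#3 C#3.

B3 G3 D3 F#3 C#3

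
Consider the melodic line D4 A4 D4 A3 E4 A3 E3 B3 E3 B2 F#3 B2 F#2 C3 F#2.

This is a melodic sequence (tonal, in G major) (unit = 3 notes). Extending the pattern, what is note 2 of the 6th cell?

G2

Grouping in 3s, the 2nd note of each cell is A4, E4, B3, F#3, C3.
From C3, down a 4th gives G2.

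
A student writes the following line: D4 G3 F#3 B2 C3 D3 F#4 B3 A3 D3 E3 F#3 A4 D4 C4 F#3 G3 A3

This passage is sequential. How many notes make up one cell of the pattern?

6

Try groups of 6 (3 cells in 18 notes):
D4 G3 F#3 B2 C3 D3 | F#4 B3 A3 D3 E3 F#3 | A4 D4 C4 F#3 G3 A3
That's a consistent up a 3rd shift per cell, and no other grouping gives one.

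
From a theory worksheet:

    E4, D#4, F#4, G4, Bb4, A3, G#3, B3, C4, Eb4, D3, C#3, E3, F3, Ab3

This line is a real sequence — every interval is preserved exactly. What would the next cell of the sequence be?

Taking 5-note groups, the heads are E4, A3, D3: the pattern moves down a 5th.
Statement 4 starts on G2 and keeps the same exact contour: G2 F#2 A2 Bb2 Db3.

G2 F#2 A2 Bb2 Db3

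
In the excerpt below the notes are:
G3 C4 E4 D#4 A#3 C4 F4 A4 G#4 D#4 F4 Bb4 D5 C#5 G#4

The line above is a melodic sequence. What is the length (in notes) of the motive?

15 notes total. Splitting into 3 groups of 5:
G3 C4 E4 D#4 A#3 | C4 F4 A4 G#4 D#4 | F4 Bb4 D5 C#5 G#4
Each cell is the previous one up a 4th — so the unit is 5 notes.

5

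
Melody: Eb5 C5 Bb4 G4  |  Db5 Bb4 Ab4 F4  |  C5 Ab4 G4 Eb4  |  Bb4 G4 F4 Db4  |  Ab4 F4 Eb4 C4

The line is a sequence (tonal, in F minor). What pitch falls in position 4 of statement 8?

G3

The unit is 4 notes. Position-4 pitches of the 5 shown cells: G4, F4, Eb4, Db4, C4.
Extending down a 2nd: Bb3 → Ab3 → G3.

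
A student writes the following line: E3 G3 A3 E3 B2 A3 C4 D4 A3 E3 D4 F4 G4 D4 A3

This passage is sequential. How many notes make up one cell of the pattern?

5

15 notes total. Splitting into 3 groups of 5:
E3 G3 A3 E3 B2 | A3 C4 D4 A3 E3 | D4 F4 G4 D4 A3
Every group is a transposition up a 4th of the one before; no shorter unit works.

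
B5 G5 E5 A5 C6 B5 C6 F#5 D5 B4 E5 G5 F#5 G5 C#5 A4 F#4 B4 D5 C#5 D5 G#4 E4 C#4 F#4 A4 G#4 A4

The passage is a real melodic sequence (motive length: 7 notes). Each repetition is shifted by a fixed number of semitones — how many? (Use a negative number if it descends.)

With a 7-note motive the entries are B5, F#5, C#5, G#4, each down a 4th from the previous.
B5 to F#5 spans -5 semitones.

-5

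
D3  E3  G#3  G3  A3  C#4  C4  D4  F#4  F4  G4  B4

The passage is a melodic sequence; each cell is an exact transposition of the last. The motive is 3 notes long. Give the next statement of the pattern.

Bb4 C5 E5

Unit = 3 notes; the statements start on D3, G3, C4, F4, moving up a 4th each time.
From Bb4 the exact shape gives Bb4 C5 E5.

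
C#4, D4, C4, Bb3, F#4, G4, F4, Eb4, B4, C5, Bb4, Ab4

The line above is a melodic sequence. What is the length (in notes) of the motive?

4

12 notes total. Splitting into 3 groups of 4:
C#4 D4 C4 Bb3 | F#4 G4 F4 Eb4 | B4 C5 Bb4 Ab4
That's a consistent up a 4th shift per cell, and no other grouping gives one.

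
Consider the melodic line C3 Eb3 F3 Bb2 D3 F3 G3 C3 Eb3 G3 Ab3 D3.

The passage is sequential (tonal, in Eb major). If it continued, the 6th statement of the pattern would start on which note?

Ab3

Unit = 4 notes; the statements start on C3, D3, Eb3, moving up a 2nd each time.
Extending the heads up a 2nd: F3 → G3 → Ab3.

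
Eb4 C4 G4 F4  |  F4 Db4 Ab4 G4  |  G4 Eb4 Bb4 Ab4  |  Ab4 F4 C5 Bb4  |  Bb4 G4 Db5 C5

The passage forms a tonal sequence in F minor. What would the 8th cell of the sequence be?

Taking 4-note groups, the heads are Eb4, F4, G4, Ab4, Bb4: the pattern moves up a 2nd.
Carrying on: C5 → Db5 → Eb5.
From Eb5 the diatonic shape gives Eb5 C5 G5 F5.

Eb5 C5 G5 F5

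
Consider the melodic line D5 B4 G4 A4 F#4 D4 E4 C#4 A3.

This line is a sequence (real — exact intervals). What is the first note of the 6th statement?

Unit = 3 notes; the statements start on D5, A4, E4, moving down a 4th each time.
Extending the heads down a 4th: B3 → F#3 → C#3.

C#3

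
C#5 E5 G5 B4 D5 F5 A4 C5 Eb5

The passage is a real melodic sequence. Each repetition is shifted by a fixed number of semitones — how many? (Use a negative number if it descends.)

-2

With a 3-note motive the entries are C#5, B4, A4, each down a 2nd from the previous.
C#5 to B4 spans -2 semitones.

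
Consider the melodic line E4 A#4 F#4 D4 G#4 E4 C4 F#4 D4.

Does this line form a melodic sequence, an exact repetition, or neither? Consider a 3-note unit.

sequence

Each 3-note cell is the previous one transposed down a 2nd.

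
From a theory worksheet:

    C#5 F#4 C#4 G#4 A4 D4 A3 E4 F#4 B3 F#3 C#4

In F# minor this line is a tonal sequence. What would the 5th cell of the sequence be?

B3 E3 B2 F#3

With a 4-note motive the entries are C#5, A4, F#4, each down a 3rd from the previous.
Extending down a 3rd: D4 → B3.
So cell 5 is B3 E3 B2 F#3.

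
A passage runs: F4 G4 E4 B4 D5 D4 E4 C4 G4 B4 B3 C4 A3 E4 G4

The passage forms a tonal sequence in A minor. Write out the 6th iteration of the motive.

Taking 5-note groups, the heads are F4, D4, B3: the pattern moves down a 3rd.
Continuing the starts: G3 → E3 → C3.
Statement 6 starts on C3 and keeps the same diatonic contour: C3 D3 B2 F3 A3.

C3 D3 B2 F3 A3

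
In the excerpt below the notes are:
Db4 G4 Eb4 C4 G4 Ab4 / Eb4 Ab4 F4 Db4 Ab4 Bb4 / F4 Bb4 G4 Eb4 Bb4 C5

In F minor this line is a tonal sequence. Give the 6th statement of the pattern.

The 6-note cells begin on Db4, Eb4, F4 — each up a 2nd from the last.
Continuing the starts: G4 → Ab4 → Bb4.
Statement 6 starts on Bb4 and keeps the same diatonic contour: Bb4 Eb5 C5 Ab4 Eb5 F5.

Bb4 Eb5 C5 Ab4 Eb5 F5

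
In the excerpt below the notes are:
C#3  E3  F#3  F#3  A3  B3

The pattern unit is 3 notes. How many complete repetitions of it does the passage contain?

2

6 notes in groups of 3 gives 6/3 = 2 statements.
Starts: C#3, F#3 — each up a 4th.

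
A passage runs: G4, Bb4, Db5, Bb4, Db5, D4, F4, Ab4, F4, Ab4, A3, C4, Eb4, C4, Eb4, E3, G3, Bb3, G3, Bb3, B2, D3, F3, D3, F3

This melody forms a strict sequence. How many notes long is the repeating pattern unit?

5

Try groups of 5 (5 cells in 25 notes):
G4 Bb4 Db5 Bb4 Db5 | D4 F4 Ab4 F4 Ab4 | A3 C4 Eb4 C4 Eb4 | E3 G3 Bb3 G3 Bb3 | B2 D3 F3 D3 F3
Every group is a transposition down a 4th of the one before; no shorter unit works.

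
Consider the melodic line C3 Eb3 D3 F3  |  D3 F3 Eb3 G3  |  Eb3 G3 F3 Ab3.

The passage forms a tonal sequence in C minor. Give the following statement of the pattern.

F3 Ab3 G3 Bb3

Unit = 4 notes; the statements start on C3, D3, Eb3, moving up a 2nd each time.
Statement 4 starts on F3 and keeps the same diatonic contour: F3 Ab3 G3 Bb3.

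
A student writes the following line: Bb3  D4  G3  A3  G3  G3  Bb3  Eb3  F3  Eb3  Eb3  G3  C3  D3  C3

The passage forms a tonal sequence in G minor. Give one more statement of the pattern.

The 5-note cells begin on Bb3, G3, Eb3 — each down a 3rd from the last.
So cell 4 is C3 Eb3 A2 Bb2 A2.

C3 Eb3 A2 Bb2 A2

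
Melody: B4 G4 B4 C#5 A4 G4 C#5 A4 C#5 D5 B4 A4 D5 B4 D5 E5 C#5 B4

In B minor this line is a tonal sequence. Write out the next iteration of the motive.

Taking 6-note groups, the heads are B4, C#5, D5: the pattern moves up a 2nd.
Statement 4 starts on E5 and keeps the same diatonic contour: E5 C#5 E5 F#5 D5 C#5.

E5 C#5 E5 F#5 D5 C#5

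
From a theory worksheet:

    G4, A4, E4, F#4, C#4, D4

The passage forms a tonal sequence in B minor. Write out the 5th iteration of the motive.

F#3 G3

The 2-note cells begin on G4, E4, C#4 — each down a 3rd from the last.
Continuing the starts: A3 → F#3.
Statement 5 starts on F#3 and keeps the same diatonic contour: F#3 G3.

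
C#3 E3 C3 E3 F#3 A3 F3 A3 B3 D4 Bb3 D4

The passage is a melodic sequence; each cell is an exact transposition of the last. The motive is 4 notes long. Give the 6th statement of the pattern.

The 4-note cells begin on C#3, F#3, B3 — each up a 4th from the last.
Continuing the starts: E4 → A4 → D5.
Statement 6 starts on D5 and keeps the same exact contour: D5 F5 Db5 F5.

D5 F5 Db5 F5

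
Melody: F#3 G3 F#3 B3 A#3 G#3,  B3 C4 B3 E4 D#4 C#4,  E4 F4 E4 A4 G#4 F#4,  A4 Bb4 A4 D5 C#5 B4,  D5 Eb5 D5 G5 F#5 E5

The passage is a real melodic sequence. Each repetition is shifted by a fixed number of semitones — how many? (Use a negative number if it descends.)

5

With a 6-note motive the entries are F#3, B3, E4, A4, D5, each up a 4th from the previous.
F#3 to B3 spans +5 semitones.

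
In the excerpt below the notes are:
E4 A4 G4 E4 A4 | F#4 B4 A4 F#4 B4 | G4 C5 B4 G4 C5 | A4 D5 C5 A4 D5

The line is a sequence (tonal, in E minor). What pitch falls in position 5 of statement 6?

F#5

With 5-note cells, note 5 of each statement runs A4, B4, C5, D5.
Each moves up a 2nd. Continuing: E5 → F#5.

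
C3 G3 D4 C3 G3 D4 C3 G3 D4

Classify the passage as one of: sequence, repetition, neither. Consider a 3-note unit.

Each 3-note cell is identical (C3 G3 D4), restated at the same pitch.

repetition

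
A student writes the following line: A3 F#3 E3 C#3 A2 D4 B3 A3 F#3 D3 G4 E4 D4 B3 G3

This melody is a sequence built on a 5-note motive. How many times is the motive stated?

3

15 notes in groups of 5 gives 15/5 = 3 statements.
Starts: A3, D4, G4 — each up a 4th.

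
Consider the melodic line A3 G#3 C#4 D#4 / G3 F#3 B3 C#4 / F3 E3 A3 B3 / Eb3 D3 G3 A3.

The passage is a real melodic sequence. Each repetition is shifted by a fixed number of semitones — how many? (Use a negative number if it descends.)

The 4-note cells begin on A3, G3, F3, Eb3 — each down a 2nd from the last.
A3 to G3 spans -2 semitones.

-2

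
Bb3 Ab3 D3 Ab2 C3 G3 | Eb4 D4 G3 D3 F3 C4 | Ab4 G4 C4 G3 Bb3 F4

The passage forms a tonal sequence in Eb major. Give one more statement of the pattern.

The 6-note cells begin on Bb3, Eb4, Ab4 — each up a 4th from the last.
Statement 4 starts on D5 and keeps the same diatonic contour: D5 C5 F4 C4 Eb4 Bb4.

D5 C5 F4 C4 Eb4 Bb4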